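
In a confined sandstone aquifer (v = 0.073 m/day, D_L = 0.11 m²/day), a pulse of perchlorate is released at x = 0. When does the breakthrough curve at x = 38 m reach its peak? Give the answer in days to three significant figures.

500 days

For the 1D instantaneous-source solution, setting ∂C/∂t = 0 at fixed x gives v²t² + 2Dt − x² = 0, so t = (√(D² + v²x²) − D)/v².
√(D² + v²x²) = √(0.11² + 0.073² × 38²) = 2.776; v² = 0.005329.
t = (2.776 − 0.11)/0.005329 = 500 days (vs. the pure-advection estimate x/v = 521 d).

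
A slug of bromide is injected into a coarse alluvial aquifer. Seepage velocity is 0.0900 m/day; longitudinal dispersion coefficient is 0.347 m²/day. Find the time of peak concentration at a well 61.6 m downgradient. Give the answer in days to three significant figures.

643 days

For the 1D instantaneous-source solution, setting ∂C/∂t = 0 at fixed x gives v²t² + 2Dt − x² = 0, so t = (√(D² + v²x²) − D)/v².
√(D² + v²x²) = √(0.347² + 0.0900² × 61.6²) = 5.555; v² = 0.0081.
t = (5.555 − 0.347)/0.0081 = 643 days (vs. the pure-advection estimate x/v = 684 d).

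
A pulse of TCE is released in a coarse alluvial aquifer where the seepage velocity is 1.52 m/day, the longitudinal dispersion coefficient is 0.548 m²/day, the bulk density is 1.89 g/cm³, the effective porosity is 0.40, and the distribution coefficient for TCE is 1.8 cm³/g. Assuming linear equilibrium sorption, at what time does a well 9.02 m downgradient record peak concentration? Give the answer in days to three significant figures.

54.2 days

Retardation factor R = 1 + ρ_b·K_d/n = 1 + 1.89 × 1.8/0.40 = 9.505.
Sorption retards both mechanisms: v_R = v/R = 0.1599 m/day, D_R = D/R = 0.05765 m²/day.
Peak time from v_R²t² + 2D_R t − x² = 0: t = (√(D_R² + v_R²x²) − D_R)/v_R².
√(D_R² + v_R²x²) = √(0.05765² + 0.1599² × 9.02²) = 1.443; v_R² = 0.02557.
t = (1.443 − 0.05765)/0.02557 = 54.2 days.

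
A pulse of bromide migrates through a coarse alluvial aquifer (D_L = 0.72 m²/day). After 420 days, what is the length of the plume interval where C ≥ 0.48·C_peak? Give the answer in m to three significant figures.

59.6 m

The plume is Gaussian with σ = √(2Dt) = √(2 × 0.72 × 420) = 24.59 m.
C/C_peak = exp(−Δx²/(2σ²)) = 0.48 ⇒ Δx = σ·√(−2 ln 0.48) = 24.59 × 1.212 = 29.80 m.
Width = 2Δx = 59.6 m.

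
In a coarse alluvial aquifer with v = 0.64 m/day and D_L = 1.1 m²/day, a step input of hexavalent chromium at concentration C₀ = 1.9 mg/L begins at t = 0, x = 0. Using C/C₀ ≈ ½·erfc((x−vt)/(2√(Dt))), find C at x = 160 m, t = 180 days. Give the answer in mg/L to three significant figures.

0.0231 mg/L

For a continuous step input, C/C₀ ≈ ½·erfc((x−vt)/(2√(Dt))).
vt = 0.64 × 180 = 115.2 m and 2√(Dt) = 2√(1.1 × 180) = 28.14 m.
Argument (x−vt)/(2√(Dt)) = (160 − 115.2)/28.14 = 1.592; ½·erfc(1.592) = 0.01218.
C = 1.9 × 0.01218 = 0.0231 mg/L.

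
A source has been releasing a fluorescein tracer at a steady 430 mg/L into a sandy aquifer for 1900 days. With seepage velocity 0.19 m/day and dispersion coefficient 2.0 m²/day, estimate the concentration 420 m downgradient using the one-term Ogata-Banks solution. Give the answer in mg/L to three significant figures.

For a continuous step input, C/C₀ ≈ ½·erfc((x−vt)/(2√(Dt))).
vt = 0.19 × 1900 = 361 m and 2√(Dt) = 2√(2.0 × 1900) = 123.3 m.
Argument (x−vt)/(2√(Dt)) = (420 − 361)/123.3 = 0.4785; ½·erfc(0.4785) = 0.2493.
C = 430 × 0.2493 = 107 mg/L.

107 mg/L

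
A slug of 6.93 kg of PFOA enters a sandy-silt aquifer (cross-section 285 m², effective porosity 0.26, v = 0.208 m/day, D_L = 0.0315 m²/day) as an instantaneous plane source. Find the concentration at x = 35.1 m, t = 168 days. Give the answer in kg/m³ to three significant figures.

0.0115 kg/m³

For an instantaneous plane source, C(x,t) = M/(n_e·A·√(4πDt)) · exp(−(x−vt)²/(4Dt)), with n_e·A the pore (flow) area.
Plume center vt = 0.208 × 168 = 34.944 m, so the well at 35.1 m is 0.156 m downgradient of the peak.
√(4πDt) = 8.155 m, giving peak height M/(n_e·A·√(4πDt)) = 6.93/(0.26 × 285 × 8.155) = 0.01147 kg/m³.
(x−vt)²/(4Dt) = (0.156)²/(4 × 0.0315 × 168) = 0.001150; exp(−0.001150) = 0.9989.
C = 0.01147 × 0.9989 = 0.0115 kg/m³.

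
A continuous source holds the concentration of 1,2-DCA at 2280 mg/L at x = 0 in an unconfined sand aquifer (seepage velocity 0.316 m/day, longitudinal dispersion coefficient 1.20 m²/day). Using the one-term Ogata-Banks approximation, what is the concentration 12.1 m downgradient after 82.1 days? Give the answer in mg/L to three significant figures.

1910 mg/L

For a continuous step input, C/C₀ ≈ ½·erfc((x−vt)/(2√(Dt))).
vt = 0.316 × 82.1 = 25.9436 m and 2√(Dt) = 2√(1.20 × 82.1) = 19.85 m.
Argument (x−vt)/(2√(Dt)) = (12.1 − 25.9436)/19.85 = -0.6974; ½·erfc(-0.6974) = 0.8380.
C = 2280 × 0.8380 = 1910 mg/L.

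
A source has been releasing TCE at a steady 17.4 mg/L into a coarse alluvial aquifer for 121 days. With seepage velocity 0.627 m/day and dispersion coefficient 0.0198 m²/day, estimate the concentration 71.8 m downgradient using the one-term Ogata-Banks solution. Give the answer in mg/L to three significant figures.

16.9 mg/L

For a continuous step input, C/C₀ ≈ ½·erfc((x−vt)/(2√(Dt))).
vt = 0.627 × 121 = 75.867 m and 2√(Dt) = 2√(0.0198 × 121) = 3.096 m.
Argument (x−vt)/(2√(Dt)) = (71.8 − 75.867)/3.096 = -1.314; ½·erfc(-1.314) = 0.9684.
C = 17.4 × 0.9684 = 16.9 mg/L.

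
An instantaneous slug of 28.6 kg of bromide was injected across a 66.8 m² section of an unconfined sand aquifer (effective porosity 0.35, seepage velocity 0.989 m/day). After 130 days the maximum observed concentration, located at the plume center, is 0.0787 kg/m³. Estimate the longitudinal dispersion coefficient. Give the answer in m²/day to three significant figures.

At the plume center C_max = M/(n_e·A·√(4πDt)), so D = M²/(4πt·(n_e·A·C_max)²).
n_e·A·C_max = 0.35 × 66.8 × 0.0787 = 1.840 kg/m.
D = 28.6²/(4π × 130 × 1.840²) = 0.148 m²/day.

0.148 m²/day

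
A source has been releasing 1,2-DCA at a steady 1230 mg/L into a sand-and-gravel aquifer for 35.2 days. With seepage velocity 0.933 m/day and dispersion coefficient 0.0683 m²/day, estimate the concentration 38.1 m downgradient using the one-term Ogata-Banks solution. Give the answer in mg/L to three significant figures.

10.1 mg/L

For a continuous step input, C/C₀ ≈ ½·erfc((x−vt)/(2√(Dt))).
vt = 0.933 × 35.2 = 32.8416 m and 2√(Dt) = 2√(0.0683 × 35.2) = 3.101 m.
Argument (x−vt)/(2√(Dt)) = (38.1 − 32.8416)/3.101 = 1.696; ½·erfc(1.696) = 0.008231.
C = 1230 × 0.008231 = 10.1 mg/L.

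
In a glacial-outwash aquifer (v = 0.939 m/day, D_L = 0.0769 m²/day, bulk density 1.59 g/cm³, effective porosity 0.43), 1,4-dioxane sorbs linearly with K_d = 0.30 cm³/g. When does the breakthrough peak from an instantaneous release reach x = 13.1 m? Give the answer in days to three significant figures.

Retardation factor R = 1 + ρ_b·K_d/n = 1 + 1.59 × 0.30/0.43 = 2.109.
Sorption retards both mechanisms: v_R = v/R = 0.4452 m/day, D_R = D/R = 0.03646 m²/day.
Peak time from v_R²t² + 2D_R t − x² = 0: t = (√(D_R² + v_R²x²) − D_R)/v_R².
√(D_R² + v_R²x²) = √(0.03646² + 0.4452² × 13.1²) = 5.832; v_R² = 0.1982.
t = (5.832 − 0.03646)/0.1982 = 29.2 days.

29.2 days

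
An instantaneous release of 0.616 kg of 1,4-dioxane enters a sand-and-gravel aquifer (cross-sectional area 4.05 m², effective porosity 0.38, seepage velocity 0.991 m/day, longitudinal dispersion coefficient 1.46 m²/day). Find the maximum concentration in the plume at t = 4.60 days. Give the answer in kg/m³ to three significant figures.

0.0436 kg/m³

The peak of an instantaneous 1D plume sits at x = vt; there the Gaussian factor is 1 and C_max = M/(n_e·A·√(4πDt)), where n_e·A is the pore area the mass is dissolved in.
√(4πDt) = √(4π × 1.46 × 4.60) = 9.187 m, so C_max = 0.616/(0.38 × 4.05 × 9.187) = 0.0436 kg/m³.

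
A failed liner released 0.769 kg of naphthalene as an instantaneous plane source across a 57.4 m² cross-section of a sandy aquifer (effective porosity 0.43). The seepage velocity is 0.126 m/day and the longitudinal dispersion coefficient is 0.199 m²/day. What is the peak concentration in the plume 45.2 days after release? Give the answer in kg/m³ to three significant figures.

0.00293 kg/m³

The peak of an instantaneous 1D plume sits at x = vt; there the Gaussian factor is 1 and C_max = M/(n_e·A·√(4πDt)), where n_e·A is the pore area the mass is dissolved in.
√(4πDt) = √(4π × 0.199 × 45.2) = 10.63 m, so C_max = 0.769/(0.43 × 57.4 × 10.63) = 0.00293 kg/m³.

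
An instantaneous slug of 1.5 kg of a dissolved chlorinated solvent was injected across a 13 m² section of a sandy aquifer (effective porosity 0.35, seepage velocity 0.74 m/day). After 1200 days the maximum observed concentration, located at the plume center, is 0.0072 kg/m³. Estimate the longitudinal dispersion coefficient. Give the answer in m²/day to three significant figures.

0.139 m²/day

At the plume center C_max = M/(n_e·A·√(4πDt)), so D = M²/(4πt·(n_e·A·C_max)²).
n_e·A·C_max = 0.35 × 13 × 0.0072 = 0.03276 kg/m.
D = 1.5²/(4π × 1200 × 0.03276²) = 0.139 m²/day.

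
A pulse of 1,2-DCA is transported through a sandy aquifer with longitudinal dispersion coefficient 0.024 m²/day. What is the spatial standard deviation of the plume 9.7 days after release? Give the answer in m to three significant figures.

Dispersive spreading gives a Gaussian with σ² = 2Dt; advection only shifts the center.
σ = √(2 × 0.024 × 9.7) = 0.682 m.

0.682 m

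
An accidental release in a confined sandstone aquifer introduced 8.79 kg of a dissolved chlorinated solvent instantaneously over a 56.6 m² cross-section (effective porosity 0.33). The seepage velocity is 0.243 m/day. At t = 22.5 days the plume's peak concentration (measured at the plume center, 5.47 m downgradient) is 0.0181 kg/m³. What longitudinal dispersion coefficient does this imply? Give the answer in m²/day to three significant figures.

At the plume center C_max = M/(n_e·A·√(4πDt)), so D = M²/(4πt·(n_e·A·C_max)²).
n_e·A·C_max = 0.33 × 56.6 × 0.0181 = 0.3381 kg/m.
D = 8.79²/(4π × 22.5 × 0.3381²) = 2.39 m²/day.

2.39 m²/day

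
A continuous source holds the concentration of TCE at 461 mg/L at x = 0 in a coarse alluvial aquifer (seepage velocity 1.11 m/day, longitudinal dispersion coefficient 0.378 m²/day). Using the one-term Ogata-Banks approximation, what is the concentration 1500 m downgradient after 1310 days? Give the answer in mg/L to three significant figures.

For a continuous step input, C/C₀ ≈ ½·erfc((x−vt)/(2√(Dt))).
vt = 1.11 × 1310 = 1454.1 m and 2√(Dt) = 2√(0.378 × 1310) = 44.51 m.
Argument (x−vt)/(2√(Dt)) = (1500 − 1454.1)/44.51 = 1.031; ½·erfc(1.031) = 0.07241.
C = 461 × 0.07241 = 33.4 mg/L.

33.4 mg/L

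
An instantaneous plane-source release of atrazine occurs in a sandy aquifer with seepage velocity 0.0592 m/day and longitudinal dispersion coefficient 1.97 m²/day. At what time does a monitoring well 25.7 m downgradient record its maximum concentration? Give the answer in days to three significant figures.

148 days

For the 1D instantaneous-source solution, setting ∂C/∂t = 0 at fixed x gives v²t² + 2Dt − x² = 0, so t = (√(D² + v²x²) − D)/v².
√(D² + v²x²) = √(1.97² + 0.0592² × 25.7²) = 2.489; v² = 0.00350464.
t = (2.489 − 1.97)/0.00350464 = 148 days (vs. the pure-advection estimate x/v = 434 d).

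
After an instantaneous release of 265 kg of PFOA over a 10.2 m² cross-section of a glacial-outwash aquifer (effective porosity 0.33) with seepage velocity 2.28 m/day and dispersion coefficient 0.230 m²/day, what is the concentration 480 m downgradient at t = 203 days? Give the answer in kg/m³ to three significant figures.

For an instantaneous plane source, C(x,t) = M/(n_e·A·√(4πDt)) · exp(−(x−vt)²/(4Dt)), with n_e·A the pore (flow) area.
Plume center vt = 2.28 × 203 = 462.84 m, so the well at 480 m is 17.16 m downgradient of the peak.
√(4πDt) = 24.22 m, giving peak height M/(n_e·A·√(4πDt)) = 265/(0.33 × 10.2 × 24.22) = 3.251 kg/m³.
(x−vt)²/(4Dt) = (17.16)²/(4 × 0.230 × 203) = 1.577; exp(−1.577) = 0.2066.
C = 3.251 × 0.2066 = 0.672 kg/m³.

0.672 kg/m³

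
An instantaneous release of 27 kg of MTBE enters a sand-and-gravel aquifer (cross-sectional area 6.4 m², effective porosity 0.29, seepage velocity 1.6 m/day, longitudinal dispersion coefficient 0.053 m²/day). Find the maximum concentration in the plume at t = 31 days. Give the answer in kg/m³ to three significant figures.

3.20 kg/m³

The peak of an instantaneous 1D plume sits at x = vt; there the Gaussian factor is 1 and C_max = M/(n_e·A·√(4πDt)), where n_e·A is the pore area the mass is dissolved in.
√(4πDt) = √(4π × 0.053 × 31) = 4.544 m, so C_max = 27/(0.29 × 6.4 × 4.544) = 3.20 kg/m³.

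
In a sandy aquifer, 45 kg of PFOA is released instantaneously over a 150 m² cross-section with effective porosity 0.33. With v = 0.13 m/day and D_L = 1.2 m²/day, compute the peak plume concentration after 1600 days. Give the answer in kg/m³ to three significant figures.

0.00585 kg/m³

The peak of an instantaneous 1D plume sits at x = vt; there the Gaussian factor is 1 and C_max = M/(n_e·A·√(4πDt)), where n_e·A is the pore area the mass is dissolved in.
√(4πDt) = √(4π × 1.2 × 1600) = 155.3 m, so C_max = 45/(0.33 × 150 × 155.3) = 0.00585 kg/m³.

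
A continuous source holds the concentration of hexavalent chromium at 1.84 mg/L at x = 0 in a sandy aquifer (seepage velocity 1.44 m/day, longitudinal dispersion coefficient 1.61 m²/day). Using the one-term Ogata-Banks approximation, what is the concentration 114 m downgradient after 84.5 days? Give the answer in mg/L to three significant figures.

1.25 mg/L

For a continuous step input, C/C₀ ≈ ½·erfc((x−vt)/(2√(Dt))).
vt = 1.44 × 84.5 = 121.68 m and 2√(Dt) = 2√(1.61 × 84.5) = 23.33 m.
Argument (x−vt)/(2√(Dt)) = (114 − 121.68)/23.33 = -0.3292; ½·erfc(-0.3292) = 0.6792.
C = 1.84 × 0.6792 = 1.25 mg/L.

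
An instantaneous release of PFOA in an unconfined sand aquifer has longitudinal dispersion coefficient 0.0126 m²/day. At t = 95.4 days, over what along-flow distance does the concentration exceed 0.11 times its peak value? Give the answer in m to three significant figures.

6.52 m

The plume is Gaussian with σ = √(2Dt) = √(2 × 0.0126 × 95.4) = 1.551 m.
C/C_peak = exp(−Δx²/(2σ²)) = 0.11 ⇒ Δx = σ·√(−2 ln 0.11) = 1.551 × 2.101 = 3.259 m.
Width = 2Δx = 6.52 m.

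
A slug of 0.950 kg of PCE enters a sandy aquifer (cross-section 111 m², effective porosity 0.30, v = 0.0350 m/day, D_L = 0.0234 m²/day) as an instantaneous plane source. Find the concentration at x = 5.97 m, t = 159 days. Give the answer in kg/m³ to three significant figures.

For an instantaneous plane source, C(x,t) = M/(n_e·A·√(4πDt)) · exp(−(x−vt)²/(4Dt)), with n_e·A the pore (flow) area.
Plume center vt = 0.0350 × 159 = 5.565 m, so the well at 5.97 m is 0.405 m downgradient of the peak.
√(4πDt) = 6.838 m, giving peak height M/(n_e·A·√(4πDt)) = 0.950/(0.30 × 111 × 6.838) = 0.004172 kg/m³.
(x−vt)²/(4Dt) = (0.405)²/(4 × 0.0234 × 159) = 0.01102; exp(−0.01102) = 0.9890.
C = 0.004172 × 0.9890 = 0.00413 kg/m³.

0.00413 kg/m³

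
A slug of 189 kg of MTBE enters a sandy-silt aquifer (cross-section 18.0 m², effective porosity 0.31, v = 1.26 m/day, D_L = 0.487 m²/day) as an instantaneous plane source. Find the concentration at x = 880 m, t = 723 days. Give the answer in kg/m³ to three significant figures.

For an instantaneous plane source, C(x,t) = M/(n_e·A·√(4πDt)) · exp(−(x−vt)²/(4Dt)), with n_e·A the pore (flow) area.
Plume center vt = 1.26 × 723 = 910.98 m, so the well at 880 m is 30.98 m upgradient of the peak.
√(4πDt) = 66.52 m, giving peak height M/(n_e·A·√(4πDt)) = 189/(0.31 × 18.0 × 66.52) = 0.5092 kg/m³.
(x−vt)²/(4Dt) = (-30.98)²/(4 × 0.487 × 723) = 0.6815; exp(−0.6815) = 0.5059.
C = 0.5092 × 0.5059 = 0.258 kg/m³.

0.258 kg/m³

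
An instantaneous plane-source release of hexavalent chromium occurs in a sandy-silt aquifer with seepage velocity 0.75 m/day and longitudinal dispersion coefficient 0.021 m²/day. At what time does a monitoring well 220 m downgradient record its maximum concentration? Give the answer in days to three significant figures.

293 days

For the 1D instantaneous-source solution, setting ∂C/∂t = 0 at fixed x gives v²t² + 2Dt − x² = 0, so t = (√(D² + v²x²) − D)/v².
√(D² + v²x²) = √(0.021² + 0.75² × 220²) = 165.0; v² = 0.5625.
t = (165.0 − 0.021)/0.5625 = 293 days (vs. the pure-advection estimate x/v = 293 d).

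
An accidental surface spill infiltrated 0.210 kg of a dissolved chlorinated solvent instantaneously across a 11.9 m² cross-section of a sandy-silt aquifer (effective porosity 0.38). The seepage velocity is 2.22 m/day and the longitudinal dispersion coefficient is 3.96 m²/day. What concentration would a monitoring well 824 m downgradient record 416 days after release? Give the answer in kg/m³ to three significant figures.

For an instantaneous plane source, C(x,t) = M/(n_e·A·√(4πDt)) · exp(−(x−vt)²/(4Dt)), with n_e·A the pore (flow) area.
Plume center vt = 2.22 × 416 = 923.52 m, so the well at 824 m is 99.52 m upgradient of the peak.
√(4πDt) = 143.9 m, giving peak height M/(n_e·A·√(4πDt)) = 0.210/(0.38 × 11.9 × 143.9) = 0.0003227 kg/m³.
(x−vt)²/(4Dt) = (-99.52)²/(4 × 3.96 × 416) = 1.503; exp(−1.503) = 0.2225.
C = 0.0003227 × 0.2225 = 7.18e-05 kg/m³.

7.18e-05 kg/m³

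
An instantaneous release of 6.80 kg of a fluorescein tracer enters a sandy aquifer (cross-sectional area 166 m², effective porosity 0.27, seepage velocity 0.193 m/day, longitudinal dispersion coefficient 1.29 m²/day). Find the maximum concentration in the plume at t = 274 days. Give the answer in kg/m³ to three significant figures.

0.00228 kg/m³

The peak of an instantaneous 1D plume sits at x = vt; there the Gaussian factor is 1 and C_max = M/(n_e·A·√(4πDt)), where n_e·A is the pore area the mass is dissolved in.
√(4πDt) = √(4π × 1.29 × 274) = 66.65 m, so C_max = 6.80/(0.27 × 166 × 66.65) = 0.00228 kg/m³.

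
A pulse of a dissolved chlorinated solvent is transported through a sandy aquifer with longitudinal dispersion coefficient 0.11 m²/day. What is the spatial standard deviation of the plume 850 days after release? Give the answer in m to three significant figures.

13.7 m

Dispersive spreading gives a Gaussian with σ² = 2Dt; advection only shifts the center.
σ = √(2 × 0.11 × 850) = 13.7 m.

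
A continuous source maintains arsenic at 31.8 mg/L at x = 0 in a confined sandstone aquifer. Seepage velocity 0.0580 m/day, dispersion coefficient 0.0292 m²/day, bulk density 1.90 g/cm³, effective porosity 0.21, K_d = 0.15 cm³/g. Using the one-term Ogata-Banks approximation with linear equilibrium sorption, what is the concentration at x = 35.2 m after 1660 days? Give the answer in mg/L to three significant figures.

Retardation factor R = 1 + ρ_b·K_d/n = 1 + 1.90 × 0.15/0.21 = 2.357.
Sorption retards both mechanisms: v_R = v/R = 0.02461 m/day, D_R = D/R = 0.01239 m²/day.
v_R·t = 0.02461 × 1660 = 40.8526 m; 2√(D_R t) = 9.070 m; argument = (35.2 − 40.8526)/9.070 = -0.6232.
C = C₀ × ½·erfc(-0.6232) = 31.8 × 0.8109 = 25.8 mg/L.

25.8 mg/L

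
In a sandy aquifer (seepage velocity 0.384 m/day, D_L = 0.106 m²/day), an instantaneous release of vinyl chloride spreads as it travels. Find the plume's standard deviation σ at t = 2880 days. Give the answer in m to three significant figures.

Dispersive spreading gives a Gaussian with σ² = 2Dt; advection only shifts the center.
σ = √(2 × 0.106 × 2880) = 24.7 m.

24.7 m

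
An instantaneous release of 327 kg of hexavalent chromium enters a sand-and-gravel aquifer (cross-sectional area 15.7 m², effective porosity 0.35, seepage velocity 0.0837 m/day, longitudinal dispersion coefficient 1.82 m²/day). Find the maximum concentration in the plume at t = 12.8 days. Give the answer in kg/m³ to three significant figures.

The peak of an instantaneous 1D plume sits at x = vt; there the Gaussian factor is 1 and C_max = M/(n_e·A·√(4πDt)), where n_e·A is the pore area the mass is dissolved in.
√(4πDt) = √(4π × 1.82 × 12.8) = 17.11 m, so C_max = 327/(0.35 × 15.7 × 17.11) = 3.48 kg/m³.

3.48 kg/m³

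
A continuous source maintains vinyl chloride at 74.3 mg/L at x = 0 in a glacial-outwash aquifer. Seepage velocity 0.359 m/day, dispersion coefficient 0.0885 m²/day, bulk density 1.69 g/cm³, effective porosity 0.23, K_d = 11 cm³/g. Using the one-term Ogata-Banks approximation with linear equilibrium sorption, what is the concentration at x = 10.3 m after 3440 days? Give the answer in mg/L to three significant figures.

Retardation factor R = 1 + ρ_b·K_d/n = 1 + 1.69 × 11/0.23 = 81.83.
Sorption retards both mechanisms: v_R = v/R = 0.004387 m/day, D_R = D/R = 0.001082 m²/day.
v_R·t = 0.004387 × 3440 = 15.09128 m; 2√(D_R t) = 3.859 m; argument = (10.3 − 15.09128)/3.859 = -1.242.
C = C₀ × ½·erfc(-1.242) = 74.3 × 0.9605 = 71.4 mg/L.

71.4 mg/L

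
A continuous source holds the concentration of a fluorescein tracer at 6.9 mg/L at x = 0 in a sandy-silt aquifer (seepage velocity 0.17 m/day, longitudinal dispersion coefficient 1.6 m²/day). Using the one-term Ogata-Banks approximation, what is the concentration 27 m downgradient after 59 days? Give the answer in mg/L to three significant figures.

For a continuous step input, C/C₀ ≈ ½·erfc((x−vt)/(2√(Dt))).
vt = 0.17 × 59 = 10.03 m and 2√(Dt) = 2√(1.6 × 59) = 19.43 m.
Argument (x−vt)/(2√(Dt)) = (27 − 10.03)/19.43 = 0.8734; ½·erfc(0.8734) = 0.1084.
C = 6.9 × 0.1084 = 0.748 mg/L.

0.748 mg/L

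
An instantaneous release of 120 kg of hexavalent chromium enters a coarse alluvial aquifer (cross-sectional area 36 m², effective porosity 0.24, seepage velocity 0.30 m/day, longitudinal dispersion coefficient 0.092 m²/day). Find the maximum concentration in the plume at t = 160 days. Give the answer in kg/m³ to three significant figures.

The peak of an instantaneous 1D plume sits at x = vt; there the Gaussian factor is 1 and C_max = M/(n_e·A·√(4πDt)), where n_e·A is the pore area the mass is dissolved in.
√(4πDt) = √(4π × 0.092 × 160) = 13.60 m, so C_max = 120/(0.24 × 36 × 13.60) = 1.02 kg/m³.

1.02 kg/m³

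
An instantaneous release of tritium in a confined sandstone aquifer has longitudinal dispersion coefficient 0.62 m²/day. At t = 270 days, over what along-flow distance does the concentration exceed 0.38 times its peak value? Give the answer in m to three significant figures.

The plume is Gaussian with σ = √(2Dt) = √(2 × 0.62 × 270) = 18.30 m.
C/C_peak = exp(−Δx²/(2σ²)) = 0.38 ⇒ Δx = σ·√(−2 ln 0.38) = 18.30 × 1.391 = 25.46 m.
Width = 2Δx = 50.9 m.

50.9 m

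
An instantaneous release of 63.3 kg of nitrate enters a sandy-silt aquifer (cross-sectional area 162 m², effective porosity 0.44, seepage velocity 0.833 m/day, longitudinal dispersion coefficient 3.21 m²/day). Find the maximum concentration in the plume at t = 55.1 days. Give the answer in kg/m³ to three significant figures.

0.0188 kg/m³

The peak of an instantaneous 1D plume sits at x = vt; there the Gaussian factor is 1 and C_max = M/(n_e·A·√(4πDt)), where n_e·A is the pore area the mass is dissolved in.
√(4πDt) = √(4π × 3.21 × 55.1) = 47.14 m, so C_max = 63.3/(0.44 × 162 × 47.14) = 0.0188 kg/m³.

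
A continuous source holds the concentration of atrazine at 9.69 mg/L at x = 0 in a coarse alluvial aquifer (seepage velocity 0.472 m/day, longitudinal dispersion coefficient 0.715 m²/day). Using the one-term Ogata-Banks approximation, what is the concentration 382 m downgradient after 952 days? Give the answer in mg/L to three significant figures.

For a continuous step input, C/C₀ ≈ ½·erfc((x−vt)/(2√(Dt))).
vt = 0.472 × 952 = 449.344 m and 2√(Dt) = 2√(0.715 × 952) = 52.18 m.
Argument (x−vt)/(2√(Dt)) = (382 − 449.344)/52.18 = -1.291; ½·erfc(-1.291) = 0.9661.
C = 9.69 × 0.9661 = 9.36 mg/L.

9.36 mg/L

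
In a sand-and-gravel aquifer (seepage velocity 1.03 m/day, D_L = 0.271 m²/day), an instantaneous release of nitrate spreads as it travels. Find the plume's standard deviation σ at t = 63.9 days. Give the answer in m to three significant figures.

5.89 m

Dispersive spreading gives a Gaussian with σ² = 2Dt; advection only shifts the center.
σ = √(2 × 0.271 × 63.9) = 5.89 m.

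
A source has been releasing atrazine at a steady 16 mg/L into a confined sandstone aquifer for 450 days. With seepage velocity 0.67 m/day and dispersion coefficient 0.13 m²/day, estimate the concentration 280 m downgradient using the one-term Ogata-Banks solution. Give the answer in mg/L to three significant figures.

For a continuous step input, C/C₀ ≈ ½·erfc((x−vt)/(2√(Dt))).
vt = 0.67 × 450 = 301.5 m and 2√(Dt) = 2√(0.13 × 450) = 15.30 m.
Argument (x−vt)/(2√(Dt)) = (280 − 301.5)/15.30 = -1.405; ½·erfc(-1.405) = 0.9765.
C = 16 × 0.9765 = 15.6 mg/L.

15.6 mg/L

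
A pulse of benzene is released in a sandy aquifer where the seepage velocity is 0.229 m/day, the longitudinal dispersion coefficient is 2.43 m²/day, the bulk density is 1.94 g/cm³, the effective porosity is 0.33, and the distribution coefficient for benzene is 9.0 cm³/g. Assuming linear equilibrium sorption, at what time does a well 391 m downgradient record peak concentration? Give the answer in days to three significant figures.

89600 days

Retardation factor R = 1 + ρ_b·K_d/n = 1 + 1.94 × 9.0/0.33 = 53.91.
Sorption retards both mechanisms: v_R = v/R = 0.004248 m/day, D_R = D/R = 0.04508 m²/day.
Peak time from v_R²t² + 2D_R t − x² = 0: t = (√(D_R² + v_R²x²) − D_R)/v_R².
√(D_R² + v_R²x²) = √(0.04508² + 0.004248² × 391²) = 1.662; v_R² = 1.805e-05.
t = (1.662 − 0.04508)/1.805e-05 = 89600 days.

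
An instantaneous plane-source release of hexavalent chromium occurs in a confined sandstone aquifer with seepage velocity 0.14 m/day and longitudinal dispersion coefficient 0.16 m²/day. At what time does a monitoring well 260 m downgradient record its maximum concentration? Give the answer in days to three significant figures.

For the 1D instantaneous-source solution, setting ∂C/∂t = 0 at fixed x gives v²t² + 2Dt − x² = 0, so t = (√(D² + v²x²) − D)/v².
√(D² + v²x²) = √(0.16² + 0.14² × 260²) = 36.40; v² = 0.0196.
t = (36.40 − 0.16)/0.0196 = 1850 days (vs. the pure-advection estimate x/v = 1860 d).

1850 days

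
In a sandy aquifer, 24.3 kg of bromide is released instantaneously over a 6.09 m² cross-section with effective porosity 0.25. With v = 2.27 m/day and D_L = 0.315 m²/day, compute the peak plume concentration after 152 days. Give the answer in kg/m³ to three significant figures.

0.651 kg/m³

The peak of an instantaneous 1D plume sits at x = vt; there the Gaussian factor is 1 and C_max = M/(n_e·A·√(4πDt)), where n_e·A is the pore area the mass is dissolved in.
√(4πDt) = √(4π × 0.315 × 152) = 24.53 m, so C_max = 24.3/(0.25 × 6.09 × 24.53) = 0.651 kg/m³.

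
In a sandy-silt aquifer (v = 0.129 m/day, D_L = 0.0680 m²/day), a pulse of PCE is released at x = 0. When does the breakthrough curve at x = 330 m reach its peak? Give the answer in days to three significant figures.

For the 1D instantaneous-source solution, setting ∂C/∂t = 0 at fixed x gives v²t² + 2Dt − x² = 0, so t = (√(D² + v²x²) − D)/v².
√(D² + v²x²) = √(0.0680² + 0.129² × 330²) = 42.57; v² = 0.016641.
t = (42.57 − 0.0680)/0.016641 = 2550 days (vs. the pure-advection estimate x/v = 2560 d).

2550 days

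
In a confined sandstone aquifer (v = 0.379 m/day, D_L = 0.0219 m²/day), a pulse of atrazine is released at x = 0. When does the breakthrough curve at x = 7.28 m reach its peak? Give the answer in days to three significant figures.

For the 1D instantaneous-source solution, setting ∂C/∂t = 0 at fixed x gives v²t² + 2Dt − x² = 0, so t = (√(D² + v²x²) − D)/v².
√(D² + v²x²) = √(0.0219² + 0.379² × 7.28²) = 2.759; v² = 0.143641.
t = (2.759 − 0.0219)/0.143641 = 19.1 days (vs. the pure-advection estimate x/v = 19.2 d).

19.1 days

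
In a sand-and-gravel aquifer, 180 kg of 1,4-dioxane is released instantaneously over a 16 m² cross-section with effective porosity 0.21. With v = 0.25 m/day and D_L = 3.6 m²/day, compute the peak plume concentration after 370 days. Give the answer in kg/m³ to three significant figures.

0.414 kg/m³

The peak of an instantaneous 1D plume sits at x = vt; there the Gaussian factor is 1 and C_max = M/(n_e·A·√(4πDt)), where n_e·A is the pore area the mass is dissolved in.
√(4πDt) = √(4π × 3.6 × 370) = 129.4 m, so C_max = 180/(0.21 × 16 × 129.4) = 0.414 kg/m³.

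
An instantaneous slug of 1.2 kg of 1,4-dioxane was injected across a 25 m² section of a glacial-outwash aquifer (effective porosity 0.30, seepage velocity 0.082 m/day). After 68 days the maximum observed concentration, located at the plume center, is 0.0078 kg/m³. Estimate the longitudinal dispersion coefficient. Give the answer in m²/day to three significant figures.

0.492 m²/day

At the plume center C_max = M/(n_e·A·√(4πDt)), so D = M²/(4πt·(n_e·A·C_max)²).
n_e·A·C_max = 0.30 × 25 × 0.0078 = 0.05850 kg/m.
D = 1.2²/(4π × 68 × 0.05850²) = 0.492 m²/day.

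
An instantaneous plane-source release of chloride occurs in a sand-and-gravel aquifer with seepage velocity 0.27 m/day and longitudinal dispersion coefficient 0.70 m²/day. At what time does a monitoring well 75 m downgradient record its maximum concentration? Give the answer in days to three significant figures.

268 days

For the 1D instantaneous-source solution, setting ∂C/∂t = 0 at fixed x gives v²t² + 2Dt − x² = 0, so t = (√(D² + v²x²) − D)/v².
√(D² + v²x²) = √(0.70² + 0.27² × 75²) = 20.26; v² = 0.0729.
t = (20.26 − 0.70)/0.0729 = 268 days (vs. the pure-advection estimate x/v = 278 d).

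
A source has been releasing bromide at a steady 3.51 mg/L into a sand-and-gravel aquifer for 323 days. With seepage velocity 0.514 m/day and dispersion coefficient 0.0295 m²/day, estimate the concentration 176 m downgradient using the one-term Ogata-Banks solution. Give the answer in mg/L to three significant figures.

For a continuous step input, C/C₀ ≈ ½·erfc((x−vt)/(2√(Dt))).
vt = 0.514 × 323 = 166.022 m and 2√(Dt) = 2√(0.0295 × 323) = 6.174 m.
Argument (x−vt)/(2√(Dt)) = (176 − 166.022)/6.174 = 1.616; ½·erfc(1.616) = 0.01115.
C = 3.51 × 0.01115 = 0.0391 mg/L.

0.0391 mg/L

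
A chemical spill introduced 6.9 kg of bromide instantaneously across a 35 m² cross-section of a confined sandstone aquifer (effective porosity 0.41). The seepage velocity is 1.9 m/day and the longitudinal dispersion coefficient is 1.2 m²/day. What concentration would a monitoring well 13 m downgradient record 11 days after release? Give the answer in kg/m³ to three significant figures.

For an instantaneous plane source, C(x,t) = M/(n_e·A·√(4πDt)) · exp(−(x−vt)²/(4Dt)), with n_e·A the pore (flow) area.
Plume center vt = 1.9 × 11 = 20.9 m, so the well at 13 m is 7.9 m upgradient of the peak.
√(4πDt) = 12.88 m, giving peak height M/(n_e·A·√(4πDt)) = 6.9/(0.41 × 35 × 12.88) = 0.03733 kg/m³.
(x−vt)²/(4Dt) = (-7.9)²/(4 × 1.2 × 11) = 1.182; exp(−1.182) = 0.3067.
C = 0.03733 × 0.3067 = 0.0114 kg/m³.

0.0114 kg/m³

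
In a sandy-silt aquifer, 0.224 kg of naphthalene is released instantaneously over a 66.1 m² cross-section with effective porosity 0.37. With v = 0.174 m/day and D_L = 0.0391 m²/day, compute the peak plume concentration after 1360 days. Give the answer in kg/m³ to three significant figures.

The peak of an instantaneous 1D plume sits at x = vt; there the Gaussian factor is 1 and C_max = M/(n_e·A·√(4πDt)), where n_e·A is the pore area the mass is dissolved in.
√(4πDt) = √(4π × 0.0391 × 1360) = 25.85 m, so C_max = 0.224/(0.37 × 66.1 × 25.85) = 0.000354 kg/m³.

0.000354 kg/m³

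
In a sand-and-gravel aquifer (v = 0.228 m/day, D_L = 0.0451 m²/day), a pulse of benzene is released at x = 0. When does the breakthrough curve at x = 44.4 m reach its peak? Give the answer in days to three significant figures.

For the 1D instantaneous-source solution, setting ∂C/∂t = 0 at fixed x gives v²t² + 2Dt − x² = 0, so t = (√(D² + v²x²) − D)/v².
√(D² + v²x²) = √(0.0451² + 0.228² × 44.4²) = 10.12; v² = 0.051984.
t = (10.12 − 0.0451)/0.051984 = 194 days (vs. the pure-advection estimate x/v = 195 d).

194 days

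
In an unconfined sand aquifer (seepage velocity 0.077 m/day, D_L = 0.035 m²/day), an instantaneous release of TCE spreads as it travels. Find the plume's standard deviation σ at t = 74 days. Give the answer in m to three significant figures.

2.28 m

Dispersive spreading gives a Gaussian with σ² = 2Dt; advection only shifts the center.
σ = √(2 × 0.035 × 74) = 2.28 m.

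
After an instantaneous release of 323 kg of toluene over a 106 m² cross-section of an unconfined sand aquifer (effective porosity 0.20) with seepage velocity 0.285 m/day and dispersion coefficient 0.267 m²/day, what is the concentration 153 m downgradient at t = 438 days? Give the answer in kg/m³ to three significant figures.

0.0729 kg/m³

For an instantaneous plane source, C(x,t) = M/(n_e·A·√(4πDt)) · exp(−(x−vt)²/(4Dt)), with n_e·A the pore (flow) area.
Plume center vt = 0.285 × 438 = 124.83 m, so the well at 153 m is 28.17 m downgradient of the peak.
√(4πDt) = 38.34 m, giving peak height M/(n_e·A·√(4πDt)) = 323/(0.20 × 106 × 38.34) = 0.3974 kg/m³.
(x−vt)²/(4Dt) = (28.17)²/(4 × 0.267 × 438) = 1.696; exp(−1.696) = 0.1834.
C = 0.3974 × 0.1834 = 0.0729 kg/m³.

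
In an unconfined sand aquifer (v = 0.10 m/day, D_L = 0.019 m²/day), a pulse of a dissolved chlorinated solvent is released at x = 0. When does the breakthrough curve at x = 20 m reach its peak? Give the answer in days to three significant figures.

For the 1D instantaneous-source solution, setting ∂C/∂t = 0 at fixed x gives v²t² + 2Dt − x² = 0, so t = (√(D² + v²x²) − D)/v².
√(D² + v²x²) = √(0.019² + 0.10² × 20²) = 2.000; v² = 0.01.
t = (2.000 − 0.019)/0.01 = 198 days (vs. the pure-advection estimate x/v = 200 d).

198 days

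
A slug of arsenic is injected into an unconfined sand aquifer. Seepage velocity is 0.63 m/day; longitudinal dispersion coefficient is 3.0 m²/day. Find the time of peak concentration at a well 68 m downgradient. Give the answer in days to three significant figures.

For the 1D instantaneous-source solution, setting ∂C/∂t = 0 at fixed x gives v²t² + 2Dt − x² = 0, so t = (√(D² + v²x²) − D)/v².
√(D² + v²x²) = √(3.0² + 0.63² × 68²) = 42.94; v² = 0.3969.
t = (42.94 − 3.0)/0.3969 = 101 days (vs. the pure-advection estimate x/v = 108 d).

101 days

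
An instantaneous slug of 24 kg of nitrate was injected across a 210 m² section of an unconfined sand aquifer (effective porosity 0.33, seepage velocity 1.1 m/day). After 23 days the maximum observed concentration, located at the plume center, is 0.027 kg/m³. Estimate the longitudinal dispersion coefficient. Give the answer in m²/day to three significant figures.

At the plume center C_max = M/(n_e·A·√(4πDt)), so D = M²/(4πt·(n_e·A·C_max)²).
n_e·A·C_max = 0.33 × 210 × 0.027 = 1.871 kg/m.
D = 24²/(4π × 23 × 1.871²) = 0.569 m²/day.

0.569 m²/day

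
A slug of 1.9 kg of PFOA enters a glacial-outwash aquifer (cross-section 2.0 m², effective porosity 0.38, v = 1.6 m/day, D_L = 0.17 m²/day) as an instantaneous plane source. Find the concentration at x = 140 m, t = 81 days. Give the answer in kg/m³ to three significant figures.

0.0267 kg/m³

For an instantaneous plane source, C(x,t) = M/(n_e·A·√(4πDt)) · exp(−(x−vt)²/(4Dt)), with n_e·A the pore (flow) area.
Plume center vt = 1.6 × 81 = 129.6 m, so the well at 140 m is 10.4 m downgradient of the peak.
√(4πDt) = 13.15 m, giving peak height M/(n_e·A·√(4πDt)) = 1.9/(0.38 × 2.0 × 13.15) = 0.1901 kg/m³.
(x−vt)²/(4Dt) = (10.4)²/(4 × 0.17 × 81) = 1.964; exp(−1.964) = 0.1403.
C = 0.1901 × 0.1403 = 0.0267 kg/m³.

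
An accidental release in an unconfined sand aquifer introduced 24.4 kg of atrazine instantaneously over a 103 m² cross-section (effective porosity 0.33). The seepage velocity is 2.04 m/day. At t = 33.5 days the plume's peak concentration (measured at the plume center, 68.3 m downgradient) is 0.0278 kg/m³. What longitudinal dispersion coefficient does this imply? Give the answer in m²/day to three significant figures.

At the plume center C_max = M/(n_e·A·√(4πDt)), so D = M²/(4πt·(n_e·A·C_max)²).
n_e·A·C_max = 0.33 × 103 × 0.0278 = 0.9449 kg/m.
D = 24.4²/(4π × 33.5 × 0.9449²) = 1.58 m²/day.

1.58 m²/day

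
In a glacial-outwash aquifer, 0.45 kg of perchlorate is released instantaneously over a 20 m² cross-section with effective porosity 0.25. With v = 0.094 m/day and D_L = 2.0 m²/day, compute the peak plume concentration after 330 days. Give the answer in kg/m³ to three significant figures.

The peak of an instantaneous 1D plume sits at x = vt; there the Gaussian factor is 1 and C_max = M/(n_e·A·√(4πDt)), where n_e·A is the pore area the mass is dissolved in.
√(4πDt) = √(4π × 2.0 × 330) = 91.07 m, so C_max = 0.45/(0.25 × 20 × 91.07) = 0.000988 kg/m³.

0.000988 kg/m³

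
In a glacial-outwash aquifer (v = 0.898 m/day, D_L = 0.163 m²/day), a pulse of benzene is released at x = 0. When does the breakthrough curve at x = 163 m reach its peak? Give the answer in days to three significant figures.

181 days

For the 1D instantaneous-source solution, setting ∂C/∂t = 0 at fixed x gives v²t² + 2Dt − x² = 0, so t = (√(D² + v²x²) − D)/v².
√(D² + v²x²) = √(0.163² + 0.898² × 163²) = 146.4; v² = 0.806404.
t = (146.4 − 0.163)/0.806404 = 181 days (vs. the pure-advection estimate x/v = 182 d).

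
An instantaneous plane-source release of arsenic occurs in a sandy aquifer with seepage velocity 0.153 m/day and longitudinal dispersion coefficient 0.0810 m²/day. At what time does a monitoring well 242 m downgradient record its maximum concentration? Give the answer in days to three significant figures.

1580 days

For the 1D instantaneous-source solution, setting ∂C/∂t = 0 at fixed x gives v²t² + 2Dt − x² = 0, so t = (√(D² + v²x²) − D)/v².
√(D² + v²x²) = √(0.0810² + 0.153² × 242²) = 37.03; v² = 0.023409.
t = (37.03 − 0.0810)/0.023409 = 1580 days (vs. the pure-advection estimate x/v = 1580 d).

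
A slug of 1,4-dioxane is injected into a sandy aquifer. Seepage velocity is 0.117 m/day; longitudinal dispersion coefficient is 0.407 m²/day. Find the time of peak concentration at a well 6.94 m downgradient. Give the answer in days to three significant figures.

36.6 days

For the 1D instantaneous-source solution, setting ∂C/∂t = 0 at fixed x gives v²t² + 2Dt − x² = 0, so t = (√(D² + v²x²) − D)/v².
√(D² + v²x²) = √(0.407² + 0.117² × 6.94²) = 0.9083; v² = 0.013689.
t = (0.9083 − 0.407)/0.013689 = 36.6 days (vs. the pure-advection estimate x/v = 59.3 d).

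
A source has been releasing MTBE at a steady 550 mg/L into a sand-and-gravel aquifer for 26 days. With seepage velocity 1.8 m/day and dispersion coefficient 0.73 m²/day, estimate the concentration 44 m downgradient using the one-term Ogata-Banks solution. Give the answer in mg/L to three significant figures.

For a continuous step input, C/C₀ ≈ ½·erfc((x−vt)/(2√(Dt))).
vt = 1.8 × 26 = 46.8 m and 2√(Dt) = 2√(0.73 × 26) = 8.713 m.
Argument (x−vt)/(2√(Dt)) = (44 − 46.8)/8.713 = -0.3214; ½·erfc(-0.3214) = 0.6753.
C = 550 × 0.6753 = 371 mg/L.

371 mg/L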